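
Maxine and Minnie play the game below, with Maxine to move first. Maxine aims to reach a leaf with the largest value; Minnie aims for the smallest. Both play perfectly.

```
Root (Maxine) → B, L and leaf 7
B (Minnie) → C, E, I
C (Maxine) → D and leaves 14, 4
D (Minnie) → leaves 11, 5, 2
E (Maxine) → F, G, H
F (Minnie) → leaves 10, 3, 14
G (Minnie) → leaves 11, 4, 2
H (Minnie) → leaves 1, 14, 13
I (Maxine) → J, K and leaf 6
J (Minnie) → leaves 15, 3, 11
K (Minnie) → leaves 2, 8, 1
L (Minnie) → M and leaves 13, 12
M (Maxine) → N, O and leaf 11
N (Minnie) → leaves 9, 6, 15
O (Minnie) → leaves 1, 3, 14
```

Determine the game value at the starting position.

D (Minnie): min(11, 5, 2) = 2
C (Maxine): max(2, 14, 4) = 14
F (Minnie): min(10, 3, 14) = 3
G (Minnie): min(11, 4, 2) = 2
H (Minnie): min(1, 14, 13) = 1
E (Maxine): max(3, 2, 1) = 3
J (Minnie): min(15, 3, 11) = 3
K (Minnie): min(2, 8, 1) = 1
I (Maxine): max(3, 1, 6) = 6
B (Minnie): min(14, 3, 6) = 3
N (Minnie): min(9, 6, 15) = 6
O (Minnie): min(1, 3, 14) = 1
M (Maxine): max(6, 1, 11) = 11
L (Minnie): min(11, 13, 12) = 11
Root (Maxine): max(3, 11, 7) = 11

11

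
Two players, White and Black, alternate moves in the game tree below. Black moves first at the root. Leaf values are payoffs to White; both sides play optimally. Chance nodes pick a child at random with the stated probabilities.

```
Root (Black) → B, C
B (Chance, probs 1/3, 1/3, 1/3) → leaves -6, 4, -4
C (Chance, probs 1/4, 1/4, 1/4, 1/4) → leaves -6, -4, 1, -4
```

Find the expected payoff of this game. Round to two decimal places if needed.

-3.25

B (Chance): 1/3·-6 + 1/3·4 + 1/3·-4 = -2
C (Chance): 1/4·-6 + 1/4·-4 + 1/4·1 + 1/4·-4 = -3.25
Root (Black): min(-2, -3.25) = -3.25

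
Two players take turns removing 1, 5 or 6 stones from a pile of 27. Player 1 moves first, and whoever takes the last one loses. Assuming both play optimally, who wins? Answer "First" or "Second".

Second

Mark each pile size as W (mover wins) or L (mover loses):
i:   0  1  2  3  4  5  6  7  8  9 10 11 12 13 14 15 16 17 18 19 20 21 22 23 24 25 26 27
     W  L  W  L  W  L  W  W  W  W  W  W  L  W  L  W  L  W  W  W  W  W  W  L  W  L  W  L
Position 27 is L, so the second player wins.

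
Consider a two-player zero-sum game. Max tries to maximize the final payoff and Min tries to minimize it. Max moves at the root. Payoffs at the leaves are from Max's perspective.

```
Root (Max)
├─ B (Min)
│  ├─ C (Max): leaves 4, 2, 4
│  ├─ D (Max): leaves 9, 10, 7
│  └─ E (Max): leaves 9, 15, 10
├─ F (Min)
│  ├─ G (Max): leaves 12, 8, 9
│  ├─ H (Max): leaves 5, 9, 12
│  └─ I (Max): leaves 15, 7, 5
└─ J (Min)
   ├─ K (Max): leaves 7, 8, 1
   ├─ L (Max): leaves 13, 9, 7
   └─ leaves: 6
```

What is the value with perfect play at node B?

4

C: max(4, 2, 4) = 4
D: max(9, 10, 7) = 10
E: max(9, 15, 10) = 15
B: min(4, 10, 15) = 4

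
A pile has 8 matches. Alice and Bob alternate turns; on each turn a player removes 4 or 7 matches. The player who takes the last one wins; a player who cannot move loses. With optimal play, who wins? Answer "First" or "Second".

First

Compute winning (W) and losing (L) positions by backward induction:
i:   0  1  2  3  4  5  6  7  8
     L  L  L  L  W  W  W  W  W
Position 8 is W, so the first player wins.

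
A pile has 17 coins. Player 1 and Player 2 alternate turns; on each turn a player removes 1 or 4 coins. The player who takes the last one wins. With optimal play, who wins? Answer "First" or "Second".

Second

Compute winning (W) and losing (L) positions by backward induction:
i:   0  1  2  3  4  5  6  7  8  9 10 11 12 13 14 15 16 17
     L  W  L  W  W  L  W  L  W  W  L  W  L  W  W  L  W  L
Position 17 is L, so the second player wins.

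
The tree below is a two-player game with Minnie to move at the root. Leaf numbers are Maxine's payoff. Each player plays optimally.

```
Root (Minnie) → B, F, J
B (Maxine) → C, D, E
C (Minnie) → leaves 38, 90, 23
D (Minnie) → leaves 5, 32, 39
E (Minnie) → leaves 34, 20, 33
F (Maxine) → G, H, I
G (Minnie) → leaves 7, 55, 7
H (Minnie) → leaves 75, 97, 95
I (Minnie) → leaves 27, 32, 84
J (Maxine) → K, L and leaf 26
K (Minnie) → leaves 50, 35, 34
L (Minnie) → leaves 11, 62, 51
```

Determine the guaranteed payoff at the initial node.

C (Minnie): min(38, 90, 23) = 23
D (Minnie): min(5, 32, 39) = 5
E (Minnie): min(34, 20, 33) = 20
B (Maxine): max(23, 5, 20) = 23
G (Minnie): min(7, 55, 7) = 7
H (Minnie): min(75, 97, 95) = 75
I (Minnie): min(27, 32, 84) = 27
F (Maxine): max(7, 75, 27) = 75
K (Minnie): min(50, 35, 34) = 34
L (Minnie): min(11, 62, 51) = 11
J (Maxine): max(34, 11, 26) = 34
Root (Minnie): min(23, 75, 34) = 23

23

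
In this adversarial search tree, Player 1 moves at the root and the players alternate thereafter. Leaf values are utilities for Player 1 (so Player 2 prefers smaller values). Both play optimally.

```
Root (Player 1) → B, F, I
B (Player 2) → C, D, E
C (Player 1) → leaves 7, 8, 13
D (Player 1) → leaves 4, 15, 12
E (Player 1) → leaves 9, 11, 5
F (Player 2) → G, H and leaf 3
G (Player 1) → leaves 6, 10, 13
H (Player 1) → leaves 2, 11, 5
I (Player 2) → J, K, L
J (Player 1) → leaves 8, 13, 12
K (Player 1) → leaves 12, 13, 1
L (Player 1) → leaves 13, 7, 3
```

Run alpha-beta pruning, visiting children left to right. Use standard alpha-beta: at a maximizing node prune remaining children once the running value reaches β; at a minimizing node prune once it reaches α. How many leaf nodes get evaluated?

20

C [α=-∞,β=+∞]: v=13
D [α=-∞,β=13]: v=15 after child 2 ≥ β → β-cutoff, skip 1
E [α=-∞,β=13]: v=11
B [α=-∞,β=+∞]: v=11
G [α=11,β=+∞]: v=13
H [α=11,β=13]: v=11
F [α=11,β=+∞]: v=11 after child 2 ≤ α → α-cutoff, skip 1
J [α=11,β=+∞]: v=13
K [α=11,β=13]: v=13 after child 2 ≥ β → β-cutoff, skip 1
L [α=11,β=13]: v=13 after child 1 ≥ β → β-cutoff, skip 2
I [α=11,β=+∞]: v=13
Root [α=-∞,β=+∞]: v=13
Leaves evaluated: 20 of 25.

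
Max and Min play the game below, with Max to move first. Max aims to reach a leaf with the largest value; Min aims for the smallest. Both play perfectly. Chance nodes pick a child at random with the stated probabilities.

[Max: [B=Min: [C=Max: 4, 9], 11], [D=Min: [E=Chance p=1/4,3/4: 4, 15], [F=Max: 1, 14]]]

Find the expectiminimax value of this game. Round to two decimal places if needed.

12.25

C (Max): max(4, 9) = 9
B (Min): min(9, 11) = 9
E (Chance): 1/4·4 + 3/4·15 = 12.25
F (Max): max(1, 14) = 14
D (Min): min(12.25, 14) = 12.25
Root (Max): max(9, 12.25) = 12.25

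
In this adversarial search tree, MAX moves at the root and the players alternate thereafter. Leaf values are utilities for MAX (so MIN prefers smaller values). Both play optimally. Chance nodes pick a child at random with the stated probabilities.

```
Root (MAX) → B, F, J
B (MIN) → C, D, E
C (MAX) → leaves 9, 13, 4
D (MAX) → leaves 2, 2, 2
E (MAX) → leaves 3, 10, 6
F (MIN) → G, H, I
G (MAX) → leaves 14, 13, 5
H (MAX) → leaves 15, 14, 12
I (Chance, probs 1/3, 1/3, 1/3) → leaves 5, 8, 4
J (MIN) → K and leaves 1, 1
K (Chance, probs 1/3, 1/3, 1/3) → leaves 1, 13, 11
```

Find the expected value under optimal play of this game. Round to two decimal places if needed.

C (MAX): max(9, 13, 4) = 13
D (MAX): max(2, 2, 2) = 2
E (MAX): max(3, 10, 6) = 10
B (MIN): min(13, 2, 10) = 2
G (MAX): max(14, 13, 5) = 14
H (MAX): max(15, 14, 12) = 15
I (Chance): 1/3·5 + 1/3·8 + 1/3·4 = 5.67
F (MIN): min(14, 15, 5.67) = 5.67
K (Chance): 1/3·1 + 1/3·13 + 1/3·11 = 8.33
J (MIN): min(8.33, 1, 1) = 1
Root (MAX): max(2, 5.67, 1) = 5.67

5.67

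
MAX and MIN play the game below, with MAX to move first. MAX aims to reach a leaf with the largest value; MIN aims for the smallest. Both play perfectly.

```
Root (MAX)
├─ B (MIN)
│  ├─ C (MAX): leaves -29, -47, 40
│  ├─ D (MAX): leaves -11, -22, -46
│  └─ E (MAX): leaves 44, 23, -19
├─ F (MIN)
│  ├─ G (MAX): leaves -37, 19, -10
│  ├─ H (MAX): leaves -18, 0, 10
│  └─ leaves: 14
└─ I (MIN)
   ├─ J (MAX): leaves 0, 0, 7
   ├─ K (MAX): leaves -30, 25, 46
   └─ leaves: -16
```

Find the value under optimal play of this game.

10

C (MAX): max(-29, -47, 40) = 40
D (MAX): max(-11, -22, -46) = -11
E (MAX): max(44, 23, -19) = 44
B (MIN): min(40, -11, 44) = -11
G (MAX): max(-37, 19, -10) = 19
H (MAX): max(-18, 0, 10) = 10
F (MIN): min(19, 10, 14) = 10
J (MAX): max(0, 0, 7) = 7
K (MAX): max(-30, 25, 46) = 46
I (MIN): min(7, 46, -16) = -16
Root (MAX): max(-11, 10, -16) = 10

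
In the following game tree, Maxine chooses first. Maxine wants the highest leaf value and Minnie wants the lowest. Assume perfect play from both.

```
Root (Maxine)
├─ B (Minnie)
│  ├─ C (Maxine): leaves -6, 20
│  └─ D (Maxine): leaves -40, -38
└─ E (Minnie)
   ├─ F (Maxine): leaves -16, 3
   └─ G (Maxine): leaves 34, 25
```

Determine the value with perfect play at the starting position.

3

C (Maxine): max(-6, 20) = 20
D (Maxine): max(-40, -38) = -38
B (Minnie): min(20, -38) = -38
F (Maxine): max(-16, 3) = 3
G (Maxine): max(34, 25) = 34
E (Minnie): min(3, 34) = 3
Root (Maxine): max(-38, 3) = 3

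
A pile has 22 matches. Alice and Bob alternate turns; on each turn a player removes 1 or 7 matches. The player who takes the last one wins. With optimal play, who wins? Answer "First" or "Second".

Compute winning (W) and losing (L) positions by backward induction:
i:   0  1  2  3  4  5  6  7  8  9 10 11 12 13 14 15 16 17 18 19 20 21 22
     L  W  L  W  L  W  L  W  L  W  L  W  L  W  L  W  L  W  L  W  L  W  L
Position 22 is L, so the second player wins.

Second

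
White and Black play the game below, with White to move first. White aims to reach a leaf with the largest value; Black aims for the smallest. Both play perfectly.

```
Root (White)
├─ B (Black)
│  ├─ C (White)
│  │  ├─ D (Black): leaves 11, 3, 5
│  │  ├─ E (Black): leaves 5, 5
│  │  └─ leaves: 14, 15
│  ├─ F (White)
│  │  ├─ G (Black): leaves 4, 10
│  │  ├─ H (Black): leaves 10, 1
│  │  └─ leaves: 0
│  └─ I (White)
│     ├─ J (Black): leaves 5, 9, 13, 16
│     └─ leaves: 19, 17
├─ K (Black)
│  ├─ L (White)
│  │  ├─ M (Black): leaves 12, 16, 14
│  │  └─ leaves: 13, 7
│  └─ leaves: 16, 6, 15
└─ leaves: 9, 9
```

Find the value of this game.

D (Black): min(11, 3, 5) = 3
E (Black): min(5, 5) = 5
C (White): max(3, 5, 14, 15) = 15
G (Black): min(4, 10) = 4
H (Black): min(10, 1) = 1
F (White): max(4, 1, 0) = 4
J (Black): min(5, 9, 13, 16) = 5
I (White): max(5, 19, 17) = 19
B (Black): min(15, 4, 19) = 4
M (Black): min(12, 16, 14) = 12
L (White): max(12, 13, 7) = 13
K (Black): min(13, 16, 6, 15) = 6
Root (White): max(4, 6, 9, 9) = 9

9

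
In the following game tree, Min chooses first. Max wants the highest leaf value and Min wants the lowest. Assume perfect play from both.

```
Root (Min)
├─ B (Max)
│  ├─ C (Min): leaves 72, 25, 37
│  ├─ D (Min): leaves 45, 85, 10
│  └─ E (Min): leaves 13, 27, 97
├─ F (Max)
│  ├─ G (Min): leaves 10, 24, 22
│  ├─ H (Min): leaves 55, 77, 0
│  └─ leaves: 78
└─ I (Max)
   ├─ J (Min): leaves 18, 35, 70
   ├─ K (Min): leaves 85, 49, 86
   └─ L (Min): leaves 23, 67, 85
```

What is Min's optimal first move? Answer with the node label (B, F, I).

B

C (Min): min(72, 25, 37) = 25
D (Min): min(45, 85, 10) = 10
E (Min): min(13, 27, 97) = 13
B (Max): max(25, 10, 13) = 25
G (Min): min(10, 24, 22) = 10
H (Min): min(55, 77, 0) = 0
F (Max): max(10, 0, 78) = 78
J (Min): min(18, 35, 70) = 18
K (Min): min(85, 49, 86) = 49
L (Min): min(23, 67, 85) = 23
I (Max): max(18, 49, 23) = 49
Root (Min): min(25, 78, 49) = 25
Min picks the child with the lowest value: B (value 25).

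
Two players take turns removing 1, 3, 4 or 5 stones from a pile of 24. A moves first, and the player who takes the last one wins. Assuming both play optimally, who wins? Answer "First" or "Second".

Positions where the player to move wins (W) vs loses (L):
i:   0  1  2  3  4  5  6  7  8  9 10 11 12 13 14 15 16 17 18 19 20 21 22 23 24
     L  W  L  W  W  W  W  W  L  W  L  W  W  W  W  W  L  W  L  W  W  W  W  W  L
Position 24 is L, so the second player wins.

Second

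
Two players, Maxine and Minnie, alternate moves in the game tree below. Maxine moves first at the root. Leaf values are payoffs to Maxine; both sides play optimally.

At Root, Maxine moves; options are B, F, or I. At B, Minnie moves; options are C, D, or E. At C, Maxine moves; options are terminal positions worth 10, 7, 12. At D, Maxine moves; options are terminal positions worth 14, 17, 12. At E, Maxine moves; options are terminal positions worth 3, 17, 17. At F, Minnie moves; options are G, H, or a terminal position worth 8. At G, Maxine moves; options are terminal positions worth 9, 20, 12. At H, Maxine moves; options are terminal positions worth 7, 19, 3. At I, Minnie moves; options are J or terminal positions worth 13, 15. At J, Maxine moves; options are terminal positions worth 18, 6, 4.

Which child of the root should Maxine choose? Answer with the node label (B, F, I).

C (Maxine): max(10, 7, 12) = 12
D (Maxine): max(14, 17, 12) = 17
E (Maxine): max(3, 17, 17) = 17
B (Minnie): min(12, 17, 17) = 12
G (Maxine): max(9, 20, 12) = 20
H (Maxine): max(7, 19, 3) = 19
F (Minnie): min(20, 19, 8) = 8
J (Maxine): max(18, 6, 4) = 18
I (Minnie): min(18, 13, 15) = 13
Root (Maxine): max(12, 8, 13) = 13
Maxine picks the child with the highest value: I (value 13).

I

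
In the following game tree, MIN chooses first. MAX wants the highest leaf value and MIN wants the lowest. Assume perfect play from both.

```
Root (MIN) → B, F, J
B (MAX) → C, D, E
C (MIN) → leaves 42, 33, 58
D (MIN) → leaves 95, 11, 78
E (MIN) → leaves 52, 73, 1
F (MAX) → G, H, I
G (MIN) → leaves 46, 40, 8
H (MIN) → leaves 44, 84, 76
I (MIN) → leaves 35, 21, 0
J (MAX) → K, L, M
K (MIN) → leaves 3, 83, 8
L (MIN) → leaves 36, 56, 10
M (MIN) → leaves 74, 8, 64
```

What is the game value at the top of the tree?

C (MIN): min(42, 33, 58) = 33
D (MIN): min(95, 11, 78) = 11
E (MIN): min(52, 73, 1) = 1
B (MAX): max(33, 11, 1) = 33
G (MIN): min(46, 40, 8) = 8
H (MIN): min(44, 84, 76) = 44
I (MIN): min(35, 21, 0) = 0
F (MAX): max(8, 44, 0) = 44
K (MIN): min(3, 83, 8) = 3
L (MIN): min(36, 56, 10) = 10
M (MIN): min(74, 8, 64) = 8
J (MAX): max(3, 10, 8) = 10
Root (MIN): min(33, 44, 10) = 10

10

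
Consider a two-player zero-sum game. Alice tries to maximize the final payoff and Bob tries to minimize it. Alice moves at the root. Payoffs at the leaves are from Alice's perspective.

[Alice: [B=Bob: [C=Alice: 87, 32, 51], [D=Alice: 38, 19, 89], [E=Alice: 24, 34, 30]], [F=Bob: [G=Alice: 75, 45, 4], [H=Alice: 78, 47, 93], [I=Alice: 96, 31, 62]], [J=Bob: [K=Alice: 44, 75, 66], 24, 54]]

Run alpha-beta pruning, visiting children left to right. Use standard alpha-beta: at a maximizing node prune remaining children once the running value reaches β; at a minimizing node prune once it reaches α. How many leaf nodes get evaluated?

17

C [α=-∞,β=+∞]: v=87
D [α=-∞,β=87]: v=89
E [α=-∞,β=87]: v=34
B [α=-∞,β=+∞]: v=34
G [α=34,β=+∞]: v=75
H [α=34,β=75]: v=78 after child 1 ≥ β → β-cutoff, skip 2
I [α=34,β=75]: v=96 after child 1 ≥ β → β-cutoff, skip 2
F [α=34,β=+∞]: v=75
K [α=75,β=+∞]: v=75
J [α=75,β=+∞]: v=75 after child 1 ≤ α → α-cutoff, skip 2
Root [α=-∞,β=+∞]: v=75
Leaves evaluated: 17 of 23.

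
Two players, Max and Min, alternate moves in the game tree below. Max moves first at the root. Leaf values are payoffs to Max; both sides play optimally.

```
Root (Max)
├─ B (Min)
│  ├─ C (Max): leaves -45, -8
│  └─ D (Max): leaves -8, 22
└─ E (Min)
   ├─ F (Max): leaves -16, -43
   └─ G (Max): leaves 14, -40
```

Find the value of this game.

-8

C (Max): max(-45, -8) = -8
D (Max): max(-8, 22) = 22
B (Min): min(-8, 22) = -8
F (Max): max(-16, -43) = -16
G (Max): max(14, -40) = 14
E (Min): min(-16, 14) = -16
Root (Max): max(-8, -16) = -8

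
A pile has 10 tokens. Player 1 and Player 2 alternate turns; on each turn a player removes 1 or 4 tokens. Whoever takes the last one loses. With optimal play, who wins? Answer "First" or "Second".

Positions where the player to move wins (W) vs loses (L):
i:   0  1  2  3  4  5  6  7  8  9 10
     W  L  W  L  W  W  L  W  L  W  W
Position 10 is W, so the first player wins.

First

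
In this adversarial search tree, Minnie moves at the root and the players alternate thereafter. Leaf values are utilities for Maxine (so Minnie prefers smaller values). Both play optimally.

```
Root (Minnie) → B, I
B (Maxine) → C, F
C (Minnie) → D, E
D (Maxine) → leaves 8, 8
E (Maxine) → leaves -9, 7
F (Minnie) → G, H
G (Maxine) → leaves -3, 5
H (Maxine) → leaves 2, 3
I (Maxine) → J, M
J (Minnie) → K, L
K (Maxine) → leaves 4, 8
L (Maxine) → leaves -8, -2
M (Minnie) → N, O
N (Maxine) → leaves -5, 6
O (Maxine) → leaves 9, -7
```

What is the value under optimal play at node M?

N: max(-5, 6) = 6
O: max(9, -7) = 9
M: min(6, 9) = 6

6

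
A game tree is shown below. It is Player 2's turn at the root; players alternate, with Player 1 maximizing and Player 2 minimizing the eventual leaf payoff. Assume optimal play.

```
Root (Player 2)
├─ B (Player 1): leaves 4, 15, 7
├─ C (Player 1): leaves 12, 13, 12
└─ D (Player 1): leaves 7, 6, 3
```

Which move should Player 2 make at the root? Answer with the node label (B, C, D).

B (Player 1): max(4, 15, 7) = 15
C (Player 1): max(12, 13, 12) = 13
D (Player 1): max(7, 6, 3) = 7
Root (Player 2): min(15, 13, 7) = 7
Player 2 picks the child with the lowest value: D (value 7).

D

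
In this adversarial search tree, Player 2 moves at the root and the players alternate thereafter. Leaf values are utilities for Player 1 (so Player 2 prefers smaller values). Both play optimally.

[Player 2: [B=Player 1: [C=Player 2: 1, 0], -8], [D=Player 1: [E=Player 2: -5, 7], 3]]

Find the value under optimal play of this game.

C (Player 2): min(1, 0) = 0
B (Player 1): max(0, -8) = 0
E (Player 2): min(-5, 7) = -5
D (Player 1): max(-5, 3) = 3
Root (Player 2): min(0, 3) = 0

0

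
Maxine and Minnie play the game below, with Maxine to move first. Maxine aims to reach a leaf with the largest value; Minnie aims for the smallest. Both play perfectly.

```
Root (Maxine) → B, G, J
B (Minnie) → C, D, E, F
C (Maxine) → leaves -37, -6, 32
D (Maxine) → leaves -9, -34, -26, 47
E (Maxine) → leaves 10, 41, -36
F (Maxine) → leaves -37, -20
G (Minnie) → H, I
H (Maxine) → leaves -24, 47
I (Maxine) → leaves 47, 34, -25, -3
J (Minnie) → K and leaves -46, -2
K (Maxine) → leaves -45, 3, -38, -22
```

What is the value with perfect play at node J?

-46

K: max(-45, 3, -38, -22) = 3
J: min(3, -46, -2) = -46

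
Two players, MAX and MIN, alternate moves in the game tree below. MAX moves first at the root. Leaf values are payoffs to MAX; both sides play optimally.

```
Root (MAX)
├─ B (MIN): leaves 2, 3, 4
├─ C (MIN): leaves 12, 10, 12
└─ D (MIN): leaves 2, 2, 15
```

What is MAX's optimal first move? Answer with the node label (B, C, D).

B (MIN): min(2, 3, 4) = 2
C (MIN): min(12, 10, 12) = 10
D (MIN): min(2, 2, 15) = 2
Root (MAX): max(2, 10, 2) = 10
MAX picks the child with the highest value: C (value 10).

C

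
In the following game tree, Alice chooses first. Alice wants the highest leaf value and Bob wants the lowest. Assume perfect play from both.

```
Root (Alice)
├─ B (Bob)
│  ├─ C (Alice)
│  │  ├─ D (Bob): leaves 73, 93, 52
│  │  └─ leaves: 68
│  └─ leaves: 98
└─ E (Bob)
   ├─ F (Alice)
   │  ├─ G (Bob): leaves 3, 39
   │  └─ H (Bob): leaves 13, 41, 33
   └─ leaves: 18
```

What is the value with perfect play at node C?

68

D: min(73, 93, 52) = 52
C: max(52, 68) = 68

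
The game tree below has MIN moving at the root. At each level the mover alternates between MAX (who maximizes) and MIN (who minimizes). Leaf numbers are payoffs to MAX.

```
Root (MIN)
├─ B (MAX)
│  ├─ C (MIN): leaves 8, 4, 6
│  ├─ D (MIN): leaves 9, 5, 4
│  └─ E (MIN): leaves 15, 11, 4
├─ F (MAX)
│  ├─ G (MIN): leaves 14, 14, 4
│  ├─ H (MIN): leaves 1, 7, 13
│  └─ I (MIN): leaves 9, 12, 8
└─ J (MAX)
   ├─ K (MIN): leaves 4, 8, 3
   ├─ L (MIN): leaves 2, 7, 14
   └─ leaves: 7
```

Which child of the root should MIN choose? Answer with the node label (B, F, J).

B

C (MIN): min(8, 4, 6) = 4
D (MIN): min(9, 5, 4) = 4
E (MIN): min(15, 11, 4) = 4
B (MAX): max(4, 4, 4) = 4
G (MIN): min(14, 14, 4) = 4
H (MIN): min(1, 7, 13) = 1
I (MIN): min(9, 12, 8) = 8
F (MAX): max(4, 1, 8) = 8
K (MIN): min(4, 8, 3) = 3
L (MIN): min(2, 7, 14) = 2
J (MAX): max(3, 2, 7) = 7
Root (MIN): min(4, 8, 7) = 4
MIN picks the child with the lowest value: B (value 4).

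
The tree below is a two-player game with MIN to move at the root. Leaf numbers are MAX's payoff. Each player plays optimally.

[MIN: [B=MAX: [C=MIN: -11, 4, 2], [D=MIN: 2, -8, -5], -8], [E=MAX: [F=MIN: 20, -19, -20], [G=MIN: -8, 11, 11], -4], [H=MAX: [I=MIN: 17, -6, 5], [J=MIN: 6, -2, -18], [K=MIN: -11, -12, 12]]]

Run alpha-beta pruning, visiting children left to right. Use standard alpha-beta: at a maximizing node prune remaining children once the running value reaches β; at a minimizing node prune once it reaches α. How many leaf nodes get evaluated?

C [α=-∞,β=+∞]: v=-11
D [α=-11,β=+∞]: v=-8
B [α=-∞,β=+∞]: v=-8
F [α=-∞,β=-8]: v=-20
G [α=-20,β=-8]: v=-8
E [α=-∞,β=-8]: v=-8 after child 2 ≥ β → β-cutoff, skip 1
I [α=-∞,β=-8]: v=-6
H [α=-∞,β=-8]: v=-6 after child 1 ≥ β → β-cutoff, skip 2
Root [α=-∞,β=+∞]: v=-8
Leaves evaluated: 16 of 23.

16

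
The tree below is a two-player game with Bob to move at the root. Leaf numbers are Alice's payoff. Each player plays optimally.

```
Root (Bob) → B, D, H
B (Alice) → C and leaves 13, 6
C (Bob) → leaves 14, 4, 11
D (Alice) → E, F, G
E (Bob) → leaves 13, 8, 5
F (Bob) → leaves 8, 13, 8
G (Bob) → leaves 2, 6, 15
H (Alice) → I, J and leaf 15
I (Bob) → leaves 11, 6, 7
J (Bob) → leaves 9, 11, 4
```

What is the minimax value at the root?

C (Bob): min(14, 4, 11) = 4
B (Alice): max(4, 13, 6) = 13
E (Bob): min(13, 8, 5) = 5
F (Bob): min(8, 13, 8) = 8
G (Bob): min(2, 6, 15) = 2
D (Alice): max(5, 8, 2) = 8
I (Bob): min(11, 6, 7) = 6
J (Bob): min(9, 11, 4) = 4
H (Alice): max(6, 4, 15) = 15
Root (Bob): min(13, 8, 15) = 8

8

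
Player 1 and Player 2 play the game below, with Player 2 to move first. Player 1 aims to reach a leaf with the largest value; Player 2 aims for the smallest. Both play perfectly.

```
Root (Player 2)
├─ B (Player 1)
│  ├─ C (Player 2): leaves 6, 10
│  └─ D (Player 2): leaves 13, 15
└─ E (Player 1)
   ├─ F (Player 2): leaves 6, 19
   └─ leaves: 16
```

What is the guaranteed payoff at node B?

13

C: min(6, 10) = 6
D: min(13, 15) = 13
B: max(6, 13) = 13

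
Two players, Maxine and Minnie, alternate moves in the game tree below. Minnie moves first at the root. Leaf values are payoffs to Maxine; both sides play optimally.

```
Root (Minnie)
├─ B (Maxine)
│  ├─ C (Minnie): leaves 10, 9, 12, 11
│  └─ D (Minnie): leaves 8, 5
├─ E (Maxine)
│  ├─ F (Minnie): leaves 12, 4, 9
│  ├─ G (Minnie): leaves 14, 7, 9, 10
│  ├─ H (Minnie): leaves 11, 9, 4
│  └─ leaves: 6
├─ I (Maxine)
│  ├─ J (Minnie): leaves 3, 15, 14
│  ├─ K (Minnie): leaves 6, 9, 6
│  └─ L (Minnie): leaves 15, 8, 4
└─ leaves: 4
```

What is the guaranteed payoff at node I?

6

J: min(3, 15, 14) = 3
K: min(6, 9, 6) = 6
L: min(15, 8, 4) = 4
I: max(3, 6, 4) = 6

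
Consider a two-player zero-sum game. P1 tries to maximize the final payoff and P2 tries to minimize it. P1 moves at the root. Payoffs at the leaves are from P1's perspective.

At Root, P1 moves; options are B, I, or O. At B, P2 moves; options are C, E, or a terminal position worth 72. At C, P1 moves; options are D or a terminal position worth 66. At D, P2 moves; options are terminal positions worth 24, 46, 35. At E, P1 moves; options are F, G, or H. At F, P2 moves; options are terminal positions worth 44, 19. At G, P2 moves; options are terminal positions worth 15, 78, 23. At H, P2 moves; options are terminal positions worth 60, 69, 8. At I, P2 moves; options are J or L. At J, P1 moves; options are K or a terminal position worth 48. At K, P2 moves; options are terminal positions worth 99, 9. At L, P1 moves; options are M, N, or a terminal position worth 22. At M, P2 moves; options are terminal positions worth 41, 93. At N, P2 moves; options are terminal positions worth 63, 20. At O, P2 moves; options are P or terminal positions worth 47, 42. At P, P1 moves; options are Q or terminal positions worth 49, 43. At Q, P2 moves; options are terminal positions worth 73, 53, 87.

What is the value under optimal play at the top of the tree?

D (P2): min(24, 46, 35) = 24
C (P1): max(24, 66) = 66
F (P2): min(44, 19) = 19
G (P2): min(15, 78, 23) = 15
H (P2): min(60, 69, 8) = 8
E (P1): max(19, 15, 8) = 19
B (P2): min(66, 19, 72) = 19
K (P2): min(99, 9) = 9
J (P1): max(9, 48) = 48
M (P2): min(41, 93) = 41
N (P2): min(63, 20) = 20
L (P1): max(41, 20, 22) = 41
I (P2): min(48, 41) = 41
Q (P2): min(73, 53, 87) = 53
P (P1): max(53, 49, 43) = 53
O (P2): min(53, 47, 42) = 42
Root (P1): max(19, 41, 42) = 42

42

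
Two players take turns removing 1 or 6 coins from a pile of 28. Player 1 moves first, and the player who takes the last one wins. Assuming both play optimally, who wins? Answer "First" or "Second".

Second

W/L table (W = player to move can force a win):
i:   0  1  2  3  4  5  6  7  8  9 10 11 12 13 14 15 16 17 18 19 20 21 22 23 24 25 26 27 28
     L  W  L  W  L  W  W  L  W  L  W  L  W  W  L  W  L  W  L  W  W  L  W  L  W  L  W  W  L
Position 28 is L, so the second player wins.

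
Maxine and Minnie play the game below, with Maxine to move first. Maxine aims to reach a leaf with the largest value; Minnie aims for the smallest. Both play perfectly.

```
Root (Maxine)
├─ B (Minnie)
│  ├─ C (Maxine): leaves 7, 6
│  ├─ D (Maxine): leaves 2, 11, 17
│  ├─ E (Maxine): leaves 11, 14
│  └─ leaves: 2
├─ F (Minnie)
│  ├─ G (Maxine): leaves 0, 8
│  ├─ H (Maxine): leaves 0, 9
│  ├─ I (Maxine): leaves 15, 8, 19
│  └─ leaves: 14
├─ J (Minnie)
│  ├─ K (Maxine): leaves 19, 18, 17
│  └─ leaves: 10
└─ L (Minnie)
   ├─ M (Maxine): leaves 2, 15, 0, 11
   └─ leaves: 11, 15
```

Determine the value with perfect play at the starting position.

C (Maxine): max(7, 6) = 7
D (Maxine): max(2, 11, 17) = 17
E (Maxine): max(11, 14) = 14
B (Minnie): min(7, 17, 14, 2) = 2
G (Maxine): max(0, 8) = 8
H (Maxine): max(0, 9) = 9
I (Maxine): max(15, 8, 19) = 19
F (Minnie): min(8, 9, 19, 14) = 8
K (Maxine): max(19, 18, 17) = 19
J (Minnie): min(19, 10) = 10
M (Maxine): max(2, 15, 0, 11) = 15
L (Minnie): min(15, 11, 15) = 11
Root (Maxine): max(2, 8, 10, 11) = 11

11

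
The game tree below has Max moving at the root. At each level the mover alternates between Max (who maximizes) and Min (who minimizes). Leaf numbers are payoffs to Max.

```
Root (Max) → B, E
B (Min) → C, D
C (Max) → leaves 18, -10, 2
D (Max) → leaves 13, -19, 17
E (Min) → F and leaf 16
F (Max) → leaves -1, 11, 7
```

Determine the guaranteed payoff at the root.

C (Max): max(18, -10, 2) = 18
D (Max): max(13, -19, 17) = 17
B (Min): min(18, 17) = 17
F (Max): max(-1, 11, 7) = 11
E (Min): min(11, 16) = 11
Root (Max): max(17, 11) = 17

17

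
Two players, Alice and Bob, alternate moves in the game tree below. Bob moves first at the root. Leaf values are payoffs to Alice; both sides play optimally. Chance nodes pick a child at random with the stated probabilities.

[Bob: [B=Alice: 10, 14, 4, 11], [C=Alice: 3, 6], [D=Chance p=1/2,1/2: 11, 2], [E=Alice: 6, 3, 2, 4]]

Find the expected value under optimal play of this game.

B (Alice): max(10, 14, 4, 11) = 14
C (Alice): max(3, 6) = 6
D (Chance): 1/2·11 + 1/2·2 = 6.5
E (Alice): max(6, 3, 2, 4) = 6
Root (Bob): min(14, 6, 6.5, 6) = 6

6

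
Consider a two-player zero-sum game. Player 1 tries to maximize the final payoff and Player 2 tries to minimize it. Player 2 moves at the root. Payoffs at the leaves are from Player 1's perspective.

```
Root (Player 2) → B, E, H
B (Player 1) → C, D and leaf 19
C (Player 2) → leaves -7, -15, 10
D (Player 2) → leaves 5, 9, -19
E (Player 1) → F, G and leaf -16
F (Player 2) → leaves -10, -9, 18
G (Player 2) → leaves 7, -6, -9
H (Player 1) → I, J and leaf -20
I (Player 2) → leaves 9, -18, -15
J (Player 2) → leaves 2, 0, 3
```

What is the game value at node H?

0

I: min(9, -18, -15) = -18
J: min(2, 0, 3) = 0
H: max(-18, 0, -20) = 0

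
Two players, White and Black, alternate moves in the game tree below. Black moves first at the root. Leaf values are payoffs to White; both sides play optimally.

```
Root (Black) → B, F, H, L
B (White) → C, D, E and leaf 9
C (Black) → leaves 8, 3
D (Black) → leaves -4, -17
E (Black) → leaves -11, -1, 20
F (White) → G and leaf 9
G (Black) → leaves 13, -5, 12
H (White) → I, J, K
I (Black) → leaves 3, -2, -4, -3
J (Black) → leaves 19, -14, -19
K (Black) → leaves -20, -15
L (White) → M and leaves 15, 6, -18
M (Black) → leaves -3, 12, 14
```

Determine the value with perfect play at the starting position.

C (Black): min(8, 3) = 3
D (Black): min(-4, -17) = -17
E (Black): min(-11, -1, 20) = -11
B (White): max(3, -17, -11, 9) = 9
G (Black): min(13, -5, 12) = -5
F (White): max(-5, 9) = 9
I (Black): min(3, -2, -4, -3) = -4
J (Black): min(19, -14, -19) = -19
K (Black): min(-20, -15) = -20
H (White): max(-4, -19, -20) = -4
M (Black): min(-3, 12, 14) = -3
L (White): max(-3, 15, 6, -18) = 15
Root (Black): min(9, 9, -4, 15) = -4

-4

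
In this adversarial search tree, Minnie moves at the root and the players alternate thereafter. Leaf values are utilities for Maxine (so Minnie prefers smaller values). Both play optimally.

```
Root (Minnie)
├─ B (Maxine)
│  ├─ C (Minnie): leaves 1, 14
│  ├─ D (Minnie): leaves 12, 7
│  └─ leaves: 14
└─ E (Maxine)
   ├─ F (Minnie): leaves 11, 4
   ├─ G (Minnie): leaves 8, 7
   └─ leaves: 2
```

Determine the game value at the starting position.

7

C (Minnie): min(1, 14) = 1
D (Minnie): min(12, 7) = 7
B (Maxine): max(1, 7, 14) = 14
F (Minnie): min(11, 4) = 4
G (Minnie): min(8, 7) = 7
E (Maxine): max(4, 7, 2) = 7
Root (Minnie): min(14, 7) = 7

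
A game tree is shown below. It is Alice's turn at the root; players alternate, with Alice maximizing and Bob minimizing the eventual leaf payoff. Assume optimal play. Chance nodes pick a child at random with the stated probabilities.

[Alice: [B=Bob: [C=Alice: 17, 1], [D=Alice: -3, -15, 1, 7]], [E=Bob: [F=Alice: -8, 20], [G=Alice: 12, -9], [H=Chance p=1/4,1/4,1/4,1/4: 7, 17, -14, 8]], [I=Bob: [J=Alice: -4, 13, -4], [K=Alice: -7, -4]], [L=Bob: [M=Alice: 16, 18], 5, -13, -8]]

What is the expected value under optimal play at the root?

7

C (Alice): max(17, 1) = 17
D (Alice): max(-3, -15, 1, 7) = 7
B (Bob): min(17, 7) = 7
F (Alice): max(-8, 20) = 20
G (Alice): max(12, -9) = 12
H (Chance): 1/4·7 + 1/4·17 + 1/4·-14 + 1/4·8 = 4.5
E (Bob): min(20, 12, 4.5) = 4.5
J (Alice): max(-4, 13, -4) = 13
K (Alice): max(-7, -4) = -4
I (Bob): min(13, -4) = -4
M (Alice): max(16, 18) = 18
L (Bob): min(18, 5, -13, -8) = -13
Root (Alice): max(7, 4.5, -4, -13) = 7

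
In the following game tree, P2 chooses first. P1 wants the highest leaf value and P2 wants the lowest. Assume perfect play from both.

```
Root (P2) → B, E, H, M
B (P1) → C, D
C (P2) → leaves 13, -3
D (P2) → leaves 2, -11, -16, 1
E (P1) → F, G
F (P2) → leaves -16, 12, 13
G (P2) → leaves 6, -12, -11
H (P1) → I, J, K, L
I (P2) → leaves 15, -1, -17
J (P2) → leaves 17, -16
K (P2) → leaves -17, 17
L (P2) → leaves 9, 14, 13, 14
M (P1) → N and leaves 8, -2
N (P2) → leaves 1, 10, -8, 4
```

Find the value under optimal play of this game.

C (P2): min(13, -3) = -3
D (P2): min(2, -11, -16, 1) = -16
B (P1): max(-3, -16) = -3
F (P2): min(-16, 12, 13) = -16
G (P2): min(6, -12, -11) = -12
E (P1): max(-16, -12) = -12
I (P2): min(15, -1, -17) = -17
J (P2): min(17, -16) = -16
K (P2): min(-17, 17) = -17
L (P2): min(9, 14, 13, 14) = 9
H (P1): max(-17, -16, -17, 9) = 9
N (P2): min(1, 10, -8, 4) = -8
M (P1): max(-8, 8, -2) = 8
Root (P2): min(-3, -12, 9, 8) = -12

-12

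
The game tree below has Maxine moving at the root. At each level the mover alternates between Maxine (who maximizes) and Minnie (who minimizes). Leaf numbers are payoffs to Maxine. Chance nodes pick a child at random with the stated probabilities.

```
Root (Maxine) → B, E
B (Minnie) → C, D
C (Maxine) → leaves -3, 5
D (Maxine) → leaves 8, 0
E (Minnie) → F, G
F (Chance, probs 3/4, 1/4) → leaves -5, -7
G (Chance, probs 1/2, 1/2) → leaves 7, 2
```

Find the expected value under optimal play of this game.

C (Maxine): max(-3, 5) = 5
D (Maxine): max(8, 0) = 8
B (Minnie): min(5, 8) = 5
F (Chance): 3/4·-5 + 1/4·-7 = -5.5
G (Chance): 1/2·7 + 1/2·2 = 4.5
E (Minnie): min(-5.5, 4.5) = -5.5
Root (Maxine): max(5, -5.5) = 5

5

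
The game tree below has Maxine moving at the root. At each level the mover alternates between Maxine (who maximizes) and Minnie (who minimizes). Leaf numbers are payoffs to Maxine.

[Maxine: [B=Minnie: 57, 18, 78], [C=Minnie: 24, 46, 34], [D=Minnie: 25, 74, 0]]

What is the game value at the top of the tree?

B (Minnie): min(57, 18, 78) = 18
C (Minnie): min(24, 46, 34) = 24
D (Minnie): min(25, 74, 0) = 0
Root (Maxine): max(18, 24, 0) = 24

24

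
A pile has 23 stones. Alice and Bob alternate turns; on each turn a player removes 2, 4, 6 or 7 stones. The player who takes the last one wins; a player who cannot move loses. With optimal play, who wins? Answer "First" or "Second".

First

i:   0  1  2  3  4  5  6  7  8  9 10 11 12 13 14 15 16 17 18 19 20 21 22 23
     L  L  W  W  W  W  W  W  W  L  L  W  W  W  W  W  W  W  L  L  W  W  W  W
Position 23 is W, so the first player wins.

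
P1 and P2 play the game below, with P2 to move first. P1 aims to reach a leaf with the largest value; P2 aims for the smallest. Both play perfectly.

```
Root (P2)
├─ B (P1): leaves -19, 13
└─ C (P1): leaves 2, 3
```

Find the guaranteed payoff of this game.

B (P1): max(-19, 13) = 13
C (P1): max(2, 3) = 3
Root (P2): min(13, 3) = 3

3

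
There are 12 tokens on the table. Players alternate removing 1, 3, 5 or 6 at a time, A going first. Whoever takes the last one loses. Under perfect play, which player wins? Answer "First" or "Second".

Second

Mark each pile size as W (mover wins) or L (mover loses):
i:   0  1  2  3  4  5  6  7  8  9 10 11 12
     W  L  W  L  W  L  W  W  W  W  W  W  L
Position 12 is L, so the second player wins.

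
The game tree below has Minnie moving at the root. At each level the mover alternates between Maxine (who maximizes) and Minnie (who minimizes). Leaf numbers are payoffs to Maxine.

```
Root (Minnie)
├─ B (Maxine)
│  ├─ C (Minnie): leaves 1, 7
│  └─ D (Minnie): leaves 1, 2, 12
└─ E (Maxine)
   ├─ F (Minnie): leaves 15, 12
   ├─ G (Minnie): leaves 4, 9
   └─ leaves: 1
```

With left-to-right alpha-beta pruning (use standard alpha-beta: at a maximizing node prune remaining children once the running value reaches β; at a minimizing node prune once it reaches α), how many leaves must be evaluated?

5

C [α=-∞,β=+∞]: v=1
D [α=1,β=+∞]: v=1 after child 1 ≤ α → α-cutoff, skip 2
B [α=-∞,β=+∞]: v=1
F [α=-∞,β=1]: v=12
E [α=-∞,β=1]: v=12 after child 1 ≥ β → β-cutoff, skip 2
Root [α=-∞,β=+∞]: v=1
Leaves evaluated: 5 of 10.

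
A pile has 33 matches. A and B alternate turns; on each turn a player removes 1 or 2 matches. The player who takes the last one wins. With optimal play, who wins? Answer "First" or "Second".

Positions where the player to move wins (W) vs loses (L):
i:   0  1  2  3  4  5  6  7  8  9 10 11 12 13 14 15 16 17 18 19 20 21 22 23 24 25 26 27 28 29 30 31 32 33
     L  W  W  L  W  W  L  W  W  L  W  W  L  W  W  L  W  W  L  W  W  L  W  W  L  W  W  L  W  W  L  W  W  L
Position 33 is L, so the second player wins.

Second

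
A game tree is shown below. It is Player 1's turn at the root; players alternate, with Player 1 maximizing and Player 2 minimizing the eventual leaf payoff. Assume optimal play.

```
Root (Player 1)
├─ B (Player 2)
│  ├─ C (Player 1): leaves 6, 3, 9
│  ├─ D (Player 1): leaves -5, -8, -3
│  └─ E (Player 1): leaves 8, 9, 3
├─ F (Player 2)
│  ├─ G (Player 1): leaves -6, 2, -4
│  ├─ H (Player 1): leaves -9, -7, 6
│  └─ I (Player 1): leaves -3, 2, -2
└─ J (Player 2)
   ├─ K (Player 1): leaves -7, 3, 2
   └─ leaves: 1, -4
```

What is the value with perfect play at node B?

-3

C: max(6, 3, 9) = 9
D: max(-5, -8, -3) = -3
E: max(8, 9, 3) = 9
B: min(9, -3, 9) = -3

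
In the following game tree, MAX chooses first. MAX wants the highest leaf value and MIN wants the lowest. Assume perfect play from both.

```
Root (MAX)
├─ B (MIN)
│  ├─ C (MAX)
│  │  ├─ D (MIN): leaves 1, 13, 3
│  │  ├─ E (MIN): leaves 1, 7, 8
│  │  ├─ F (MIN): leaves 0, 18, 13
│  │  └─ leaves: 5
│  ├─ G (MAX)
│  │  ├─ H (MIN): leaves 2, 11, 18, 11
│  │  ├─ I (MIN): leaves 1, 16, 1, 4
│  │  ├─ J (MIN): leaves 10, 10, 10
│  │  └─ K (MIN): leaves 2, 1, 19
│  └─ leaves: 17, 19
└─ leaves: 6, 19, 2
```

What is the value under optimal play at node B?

D: min(1, 13, 3) = 1
E: min(1, 7, 8) = 1
F: min(0, 18, 13) = 0
C: max(1, 1, 0, 5) = 5
H: min(2, 11, 18, 11) = 2
I: min(1, 16, 1, 4) = 1
J: min(10, 10, 10) = 10
K: min(2, 1, 19) = 1
G: max(2, 1, 10, 1) = 10
B: min(5, 10, 17, 19) = 5

5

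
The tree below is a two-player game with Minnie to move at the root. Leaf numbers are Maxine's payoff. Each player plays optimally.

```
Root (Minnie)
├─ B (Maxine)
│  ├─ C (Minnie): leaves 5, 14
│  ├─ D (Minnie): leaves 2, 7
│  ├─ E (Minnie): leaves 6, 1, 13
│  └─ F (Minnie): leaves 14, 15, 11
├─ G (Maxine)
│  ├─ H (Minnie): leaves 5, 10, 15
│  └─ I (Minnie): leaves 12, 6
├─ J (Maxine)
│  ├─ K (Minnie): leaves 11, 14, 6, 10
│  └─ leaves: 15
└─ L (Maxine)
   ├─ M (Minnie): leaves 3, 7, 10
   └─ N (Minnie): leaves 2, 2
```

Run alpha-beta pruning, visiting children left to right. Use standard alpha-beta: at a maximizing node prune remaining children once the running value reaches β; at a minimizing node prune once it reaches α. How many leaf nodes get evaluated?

C [α=-∞,β=+∞]: v=5
D [α=5,β=+∞]: v=2 after child 1 ≤ α → α-cutoff, skip 1
E [α=5,β=+∞]: v=1 after child 2 ≤ α → α-cutoff, skip 1
F [α=5,β=+∞]: v=11
B [α=-∞,β=+∞]: v=11
H [α=-∞,β=11]: v=5
I [α=5,β=11]: v=6
G [α=-∞,β=11]: v=6
K [α=-∞,β=6]: v=6
J [α=-∞,β=6]: v=6 after child 1 ≥ β → β-cutoff, skip 1
M [α=-∞,β=6]: v=3
N [α=3,β=6]: v=2 after child 1 ≤ α → α-cutoff, skip 1
L [α=-∞,β=6]: v=3
Root [α=-∞,β=+∞]: v=3
Leaves evaluated: 21 of 25.

21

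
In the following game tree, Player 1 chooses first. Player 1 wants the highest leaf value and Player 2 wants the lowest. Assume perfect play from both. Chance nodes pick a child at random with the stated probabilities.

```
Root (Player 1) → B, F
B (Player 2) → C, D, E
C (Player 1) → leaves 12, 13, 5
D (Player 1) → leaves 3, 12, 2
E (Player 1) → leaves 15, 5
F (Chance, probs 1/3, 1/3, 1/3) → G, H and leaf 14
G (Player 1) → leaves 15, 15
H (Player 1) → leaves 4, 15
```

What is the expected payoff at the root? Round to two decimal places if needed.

14.67

C (Player 1): max(12, 13, 5) = 13
D (Player 1): max(3, 12, 2) = 12
E (Player 1): max(15, 5) = 15
B (Player 2): min(13, 12, 15) = 12
G (Player 1): max(15, 15) = 15
H (Player 1): max(4, 15) = 15
F (Chance): 1/3·15 + 1/3·15 + 1/3·14 = 14.67
Root (Player 1): max(12, 14.67) = 14.67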